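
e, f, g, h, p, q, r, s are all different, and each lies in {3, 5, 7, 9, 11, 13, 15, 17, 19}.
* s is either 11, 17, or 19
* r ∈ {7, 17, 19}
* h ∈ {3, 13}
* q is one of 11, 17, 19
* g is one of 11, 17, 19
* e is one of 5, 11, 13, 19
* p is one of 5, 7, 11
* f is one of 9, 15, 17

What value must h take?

3

g, q, s between them cover only {11, 17, 19} — a naked triple. Remove those values from e, f, p, r.
r has just one choice, so r = 7. Eliminate 7 elsewhere: p.
That leaves p = 5. Eliminate 5 elsewhere: e.
e has just one choice, so e = 13. Remove 13 from h.
So h = 3.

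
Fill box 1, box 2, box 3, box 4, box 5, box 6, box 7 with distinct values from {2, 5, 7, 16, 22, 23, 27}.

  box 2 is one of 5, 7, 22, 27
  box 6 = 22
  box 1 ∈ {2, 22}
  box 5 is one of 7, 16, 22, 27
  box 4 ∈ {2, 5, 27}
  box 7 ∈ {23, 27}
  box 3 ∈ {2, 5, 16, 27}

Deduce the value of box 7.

23

box 6 has just one choice, so box 6 = 22. Eliminate 22 elsewhere: box 1, box 2, box 5.
That leaves box 1 = 2. So box 3, box 4 can't be 2.
Among the 5 still-open variables, 23 fits only box 7 (and all 5 values in {5, 7, 16, 23, 27} must be used), so box 7 = 23.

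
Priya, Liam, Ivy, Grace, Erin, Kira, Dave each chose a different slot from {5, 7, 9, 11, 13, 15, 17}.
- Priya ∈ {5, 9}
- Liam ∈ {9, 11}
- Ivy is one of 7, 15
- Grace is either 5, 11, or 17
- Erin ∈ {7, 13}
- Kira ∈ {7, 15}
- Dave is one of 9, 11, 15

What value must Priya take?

The 7 variables together cover exactly {5, 7, 9, 11, 13, 15, 17} — 7 values for 7 variables — and 13 appears only in Erin's list, so Erin = 13.
Among the 6 still-open variables, 17 fits only Grace (and all 6 values in {5, 7, 9, 11, 15, 17} must be used), so Grace = 17.
The 5 still-open variables together cover exactly {5, 7, 9, 11, 15} — 5 values for 5 variables — and 5 appears only in Priya's list, so Priya = 5.

5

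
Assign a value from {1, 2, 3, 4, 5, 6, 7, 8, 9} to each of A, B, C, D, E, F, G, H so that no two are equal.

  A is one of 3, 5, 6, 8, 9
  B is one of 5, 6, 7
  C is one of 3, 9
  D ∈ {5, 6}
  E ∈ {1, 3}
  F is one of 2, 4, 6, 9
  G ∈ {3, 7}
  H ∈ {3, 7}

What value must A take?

8

G and H share exactly the 2 values {3, 7}; by pigeonhole those values go to them, so strike 3, 7 from A, B, C, E.
C has just one choice, so C = 9. Eliminate 9 elsewhere: A, F.
E's domain is down to {1}, so E = 1.
The 2 variables B and D are confined to {5, 6}, which locks those values in; drop them from A, F.
So A = 8.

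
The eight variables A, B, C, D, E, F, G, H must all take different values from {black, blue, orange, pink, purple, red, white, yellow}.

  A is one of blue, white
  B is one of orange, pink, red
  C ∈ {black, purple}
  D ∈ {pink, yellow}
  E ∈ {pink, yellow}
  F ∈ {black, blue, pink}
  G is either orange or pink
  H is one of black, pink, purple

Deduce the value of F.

blue

The 8 variables together cover exactly {black, blue, orange, pink, purple, red, white, yellow} — 8 values for 8 variables — and red appears only in B's list, so B = red.
The 7 still-open variables together cover exactly {black, blue, orange, pink, purple, white, yellow} — 7 values for 7 variables — and orange appears only in G's list, so G = orange.
The 6 still-open variables draw from only 6 values {black, blue, pink, purple, white, yellow}, so each is used; only A can be white, hence A = white.
Among the 5 still-open variables, blue fits only F (and all 5 values in {black, blue, pink, purple, yellow} must be used), so F = blue.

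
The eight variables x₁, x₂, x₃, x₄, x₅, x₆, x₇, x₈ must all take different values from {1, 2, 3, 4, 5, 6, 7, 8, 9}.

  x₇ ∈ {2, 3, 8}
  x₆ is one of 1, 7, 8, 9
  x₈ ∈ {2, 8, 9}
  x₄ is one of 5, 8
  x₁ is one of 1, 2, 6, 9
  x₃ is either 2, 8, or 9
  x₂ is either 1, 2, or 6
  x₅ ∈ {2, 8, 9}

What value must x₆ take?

7

The 8 variables together cover exactly {1, 2, 3, 5, 6, 7, 8, 9} — 8 values for 8 variables — and 3 appears only in x₇'s list, so x₇ = 3.
Among the 7 still-open variables, 5 fits only x₄ (and all 7 values in {1, 2, 5, 6, 7, 8, 9} must be used), so x₄ = 5.
The 6 still-open variables draw from only 6 values {1, 2, 6, 7, 8, 9}, so each is used; only x₆ can be 7, hence x₆ = 7.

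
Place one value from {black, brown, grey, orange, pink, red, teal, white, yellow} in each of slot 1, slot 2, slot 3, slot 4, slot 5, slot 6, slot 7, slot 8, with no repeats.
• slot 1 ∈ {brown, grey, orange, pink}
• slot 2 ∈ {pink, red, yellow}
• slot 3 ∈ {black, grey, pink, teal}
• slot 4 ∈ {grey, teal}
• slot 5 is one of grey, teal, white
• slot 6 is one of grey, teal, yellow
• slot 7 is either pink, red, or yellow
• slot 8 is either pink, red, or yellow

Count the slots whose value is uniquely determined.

slot 2, slot 7, slot 8 share exactly the 3 values {pink, red, yellow}; by pigeonhole those values go to them, so strike pink, red, yellow from slot 1, slot 3, slot 6.
slot 4 and slot 6 between them cover only {grey, teal} — a naked pair. Remove those values from slot 1, slot 3, slot 5.
slot 3's domain is down to {black}, so slot 3 = black.
slot 5's domain is down to {white}, so slot 5 = white.
Determined: slot 3=black, slot 5=white. The other slots each still have more than one consistent value. That makes 2.

2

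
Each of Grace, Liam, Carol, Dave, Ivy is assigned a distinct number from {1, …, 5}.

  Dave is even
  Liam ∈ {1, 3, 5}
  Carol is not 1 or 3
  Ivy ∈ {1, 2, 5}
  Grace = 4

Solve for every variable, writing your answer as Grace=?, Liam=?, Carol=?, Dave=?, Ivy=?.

Grace=4, Liam=3, Carol=5, Dave=2, Ivy=1

Grace has just one choice, so Grace = 4. Remove 4 from Carol, Dave.
That leaves Dave = 2. So Carol, Ivy can't be 2.
Carol must be 5 (only option left). Remove 5 from Liam, Ivy.
That leaves Ivy = 1. So Liam can't be 1.
Liam's domain is down to {3}, so Liam = 3.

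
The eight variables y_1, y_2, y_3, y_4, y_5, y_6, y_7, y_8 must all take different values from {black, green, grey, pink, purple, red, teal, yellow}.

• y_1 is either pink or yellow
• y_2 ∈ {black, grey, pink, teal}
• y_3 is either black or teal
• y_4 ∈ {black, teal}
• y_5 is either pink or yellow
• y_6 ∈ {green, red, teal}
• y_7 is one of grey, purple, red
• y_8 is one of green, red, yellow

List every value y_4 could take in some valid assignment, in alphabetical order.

black, teal

Among the 8 variables, purple fits only y_7 (and all 8 values in {black, green, grey, pink, purple, red, teal, yellow} must be used), so y_7 = purple.
Among the 7 still-open variables, grey fits only y_2 (and all 7 values in {black, green, grey, pink, red, teal, yellow} must be used), so y_2 = grey.
The 2 variables y_1 and y_5 are confined to {pink, yellow}, which locks those values in; drop them from y_8.
y_3 and y_4 share exactly the 2 values {black, teal}; by pigeonhole those values go to them, so strike black, teal from y_6.
No further eliminations apply; y_4 can still be any of black, teal.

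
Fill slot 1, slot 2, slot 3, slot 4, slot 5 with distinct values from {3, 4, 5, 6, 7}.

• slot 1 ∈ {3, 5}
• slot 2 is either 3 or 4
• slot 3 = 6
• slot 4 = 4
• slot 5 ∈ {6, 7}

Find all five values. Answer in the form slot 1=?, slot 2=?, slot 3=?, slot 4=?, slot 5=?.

slot 3's domain is down to {6}, so slot 3 = 6. Eliminate 6 elsewhere: slot 5.
slot 4's domain is down to {4}, so slot 4 = 4. Strike 4 from slot 2.
slot 5 has just one choice, so slot 5 = 7.
slot 2 must be 3 (only option left). Strike 3 from slot 1.
That leaves slot 1 = 5.

slot 1=5, slot 2=3, slot 3=6, slot 4=4, slot 5=7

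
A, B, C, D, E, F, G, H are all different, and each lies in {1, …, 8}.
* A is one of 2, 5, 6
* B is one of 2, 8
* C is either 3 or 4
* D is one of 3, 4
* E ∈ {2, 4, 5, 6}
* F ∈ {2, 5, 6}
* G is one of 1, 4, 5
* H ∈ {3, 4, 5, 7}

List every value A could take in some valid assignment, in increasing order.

The 8 variables together cover exactly {1, 2, 3, 4, 5, 6, 7, 8} — 8 values for 8 variables — and 1 appears only in G's list, so G = 1.
The 7 still-open variables together cover exactly {2, 3, 4, 5, 6, 7, 8} — 7 values for 7 variables — and 7 appears only in H's list, so H = 7.
The 6 still-open variables together cover exactly {2, 3, 4, 5, 6, 8} — 6 values for 6 variables — and 8 appears only in B's list, so B = 8.
The 2 variables C and D are confined to {3, 4}, which locks those values in; drop them from E.
No further eliminations apply; A can still be any of 2, 5, 6.

2, 5, 6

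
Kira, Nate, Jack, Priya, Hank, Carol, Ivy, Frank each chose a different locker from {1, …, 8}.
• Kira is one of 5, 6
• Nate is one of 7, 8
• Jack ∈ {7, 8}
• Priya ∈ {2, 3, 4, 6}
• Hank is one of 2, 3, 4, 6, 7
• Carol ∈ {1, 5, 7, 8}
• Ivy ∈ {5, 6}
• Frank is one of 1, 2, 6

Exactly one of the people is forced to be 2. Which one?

The 2 variables Kira and Ivy are confined to {5, 6}, which locks those values in; drop them from Priya, Hank, Carol, Frank.
Nate and Jack between them cover only {7, 8} — a naked pair. Remove those values from Hank, Carol.
Carol's domain is down to {1}, so Carol = 1. Remove 1 from Frank.
So 2 goes to Frank.

Frank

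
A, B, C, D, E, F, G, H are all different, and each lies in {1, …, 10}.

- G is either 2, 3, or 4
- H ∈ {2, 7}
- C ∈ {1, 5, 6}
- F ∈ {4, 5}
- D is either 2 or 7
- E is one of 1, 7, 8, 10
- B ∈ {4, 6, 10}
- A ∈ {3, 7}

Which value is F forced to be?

5

D and H between them cover only {2, 7} — a naked pair. Remove those values from A, E, G.
A's domain is down to {3}, so A = 3. Eliminate 3 elsewhere: G.
G's domain is down to {4}, so G = 4. Strike 4 from B, F.
So F = 5.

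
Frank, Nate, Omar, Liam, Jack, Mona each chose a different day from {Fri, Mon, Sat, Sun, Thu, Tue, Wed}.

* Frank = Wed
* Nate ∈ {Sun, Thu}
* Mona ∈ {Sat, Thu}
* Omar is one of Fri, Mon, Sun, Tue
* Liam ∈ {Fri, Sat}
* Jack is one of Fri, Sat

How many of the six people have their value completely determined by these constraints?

Frank must be Wed (only option left).
Liam and Jack between them cover only {Fri, Sat} — a naked pair. Remove those values from Omar, Mona.
Mona must be Thu (only option left). Eliminate Thu elsewhere: Nate.
Nate must be Sun (only option left). Remove Sun from Omar.
Determined: Frank=Wed, Nate=Sun, Mona=Thu. The other people each still have more than one consistent value. That makes 3.

3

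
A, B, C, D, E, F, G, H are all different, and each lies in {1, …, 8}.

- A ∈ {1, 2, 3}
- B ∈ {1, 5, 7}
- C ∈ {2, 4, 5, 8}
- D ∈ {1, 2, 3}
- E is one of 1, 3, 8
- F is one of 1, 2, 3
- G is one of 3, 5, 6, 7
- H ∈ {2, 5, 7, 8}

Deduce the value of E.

8

The 8 variables draw from only 8 values {1, 2, 3, 4, 5, 6, 7, 8}, so each is used; only C can be 4, hence C = 4.
The 7 still-open variables together cover exactly {1, 2, 3, 5, 6, 7, 8} — 7 values for 7 variables — and 6 appears only in G's list, so G = 6.
The 3 variables A, D, F are confined to {1, 2, 3}, which locks those values in; drop them from B, E, H.
So E = 8.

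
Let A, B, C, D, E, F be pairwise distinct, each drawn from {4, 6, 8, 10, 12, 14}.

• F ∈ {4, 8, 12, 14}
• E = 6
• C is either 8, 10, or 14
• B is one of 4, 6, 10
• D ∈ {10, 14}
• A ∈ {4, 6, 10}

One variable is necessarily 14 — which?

E has just one choice, so E = 6. Remove 6 from A, B.
The 5 still-open variables together cover exactly {4, 8, 10, 12, 14} — 5 values for 5 variables — and 12 appears only in F's list, so F = 12.
Among the 4 still-open variables, 8 fits only C (and all 4 values in {4, 8, 10, 14} must be used), so C = 8.
The 3 still-open variables draw from only 3 values {4, 10, 14}, so each is used; only D can be 14, hence D = 14.

D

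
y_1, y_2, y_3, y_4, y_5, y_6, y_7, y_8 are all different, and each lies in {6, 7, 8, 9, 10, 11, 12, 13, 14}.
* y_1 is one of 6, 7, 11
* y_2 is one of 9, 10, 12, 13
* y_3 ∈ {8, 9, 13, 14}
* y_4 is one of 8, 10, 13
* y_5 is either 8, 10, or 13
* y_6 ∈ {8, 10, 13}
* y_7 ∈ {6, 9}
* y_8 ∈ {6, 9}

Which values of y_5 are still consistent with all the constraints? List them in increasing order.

8, 10, 13

y_7 and y_8 between them cover only {6, 9} — a naked pair. Remove those values from y_1, y_2, y_3.
y_4, y_5, y_6 between them cover only {8, 10, 13} — a naked triple. Remove those values from y_2, y_3.
y_2 must be 12 (only option left).
That leaves y_3 = 14.
No further eliminations apply; y_5 can still be any of 8, 10, 13.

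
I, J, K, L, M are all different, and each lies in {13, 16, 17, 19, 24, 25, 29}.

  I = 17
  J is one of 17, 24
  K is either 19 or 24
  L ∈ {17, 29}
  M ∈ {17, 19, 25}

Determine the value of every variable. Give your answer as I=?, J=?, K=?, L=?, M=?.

I has just one choice, so I = 17. Eliminate 17 elsewhere: J, L, M.
J has just one choice, so J = 24. Strike 24 from K.
K's domain is down to {19}, so K = 19. So M can't be 19.
L must be 29 (only option left).
M has just one choice, so M = 25.

I=17, J=24, K=19, L=29, M=25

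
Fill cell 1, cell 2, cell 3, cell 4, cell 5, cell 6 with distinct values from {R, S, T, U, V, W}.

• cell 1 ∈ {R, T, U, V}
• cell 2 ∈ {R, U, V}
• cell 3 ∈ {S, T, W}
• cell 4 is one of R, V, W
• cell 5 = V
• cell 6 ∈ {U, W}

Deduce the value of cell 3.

cell 5's domain is down to {V}, so cell 5 = V. Eliminate V elsewhere: cell 1, cell 2, cell 4.
The 5 still-open variables together cover exactly {R, S, T, U, W} — 5 values for 5 variables — and S appears only in cell 3's list, so cell 3 = S.

S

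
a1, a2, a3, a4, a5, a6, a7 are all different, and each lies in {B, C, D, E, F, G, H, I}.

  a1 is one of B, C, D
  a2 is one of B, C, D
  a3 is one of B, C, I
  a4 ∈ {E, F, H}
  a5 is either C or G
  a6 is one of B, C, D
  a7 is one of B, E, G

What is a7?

E

a1, a2, a6 between them cover only {B, C, D} — a naked triple. Remove those values from a3, a5, a7.
That leaves a3 = I.
That leaves a5 = G. So a7 can't be G.
So a7 = E.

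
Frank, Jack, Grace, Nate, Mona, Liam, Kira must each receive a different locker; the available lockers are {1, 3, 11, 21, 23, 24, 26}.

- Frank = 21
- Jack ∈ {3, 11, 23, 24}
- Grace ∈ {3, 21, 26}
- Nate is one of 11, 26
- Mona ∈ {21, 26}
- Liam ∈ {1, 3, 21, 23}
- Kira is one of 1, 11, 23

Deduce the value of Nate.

11

Frank must be 21 (only option left). Strike 21 from Grace, Mona, Liam.
Mona has just one choice, so Mona = 26. Eliminate 26 elsewhere: Grace, Nate.
So Nate = 11.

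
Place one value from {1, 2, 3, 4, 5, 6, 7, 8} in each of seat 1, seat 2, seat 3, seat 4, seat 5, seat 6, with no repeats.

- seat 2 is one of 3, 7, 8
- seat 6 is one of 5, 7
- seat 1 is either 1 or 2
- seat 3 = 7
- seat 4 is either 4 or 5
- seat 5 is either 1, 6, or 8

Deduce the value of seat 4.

4

seat 3's domain is down to {7}, so seat 3 = 7. So seat 2, seat 6 can't be 7.
seat 6's domain is down to {5}, so seat 6 = 5. So seat 4 can't be 5.
So seat 4 = 4.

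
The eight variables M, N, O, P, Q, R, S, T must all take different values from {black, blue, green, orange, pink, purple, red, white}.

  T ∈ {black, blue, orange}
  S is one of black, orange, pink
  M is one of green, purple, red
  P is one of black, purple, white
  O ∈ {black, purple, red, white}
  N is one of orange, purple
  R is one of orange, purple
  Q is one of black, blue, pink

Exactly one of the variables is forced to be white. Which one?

P

The 8 variables draw from only 8 values {black, blue, green, orange, pink, purple, red, white}, so each is used; only M can be green, hence M = green.
The 7 still-open variables draw from only 7 values {black, blue, orange, pink, purple, red, white}, so each is used; only O can be red, hence O = red.
Among the 6 still-open variables, white fits only P (and all 6 values in {black, blue, orange, pink, purple, white} must be used), so P = white.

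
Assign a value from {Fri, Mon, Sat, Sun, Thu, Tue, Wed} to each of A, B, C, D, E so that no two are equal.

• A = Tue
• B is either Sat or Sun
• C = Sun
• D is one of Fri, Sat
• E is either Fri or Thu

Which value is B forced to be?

Sat

A has just one choice, so A = Tue.
C has just one choice, so C = Sun. Eliminate Sun elsewhere: B.
So B = Sat.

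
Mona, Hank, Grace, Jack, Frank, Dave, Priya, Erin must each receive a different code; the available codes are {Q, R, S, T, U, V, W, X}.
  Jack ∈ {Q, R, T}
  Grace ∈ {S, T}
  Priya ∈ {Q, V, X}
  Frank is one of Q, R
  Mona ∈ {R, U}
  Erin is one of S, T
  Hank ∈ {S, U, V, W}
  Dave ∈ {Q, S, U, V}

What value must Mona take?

U

The 8 variables together cover exactly {Q, R, S, T, U, V, W, X} — 8 values for 8 variables — and W appears only in Hank's list, so Hank = W.
The 7 still-open variables together cover exactly {Q, R, S, T, U, V, X} — 7 values for 7 variables — and X appears only in Priya's list, so Priya = X.
Among the 6 still-open variables, V fits only Dave (and all 6 values in {Q, R, S, T, U, V} must be used), so Dave = V.
The 5 still-open variables together cover exactly {Q, R, S, T, U} — 5 values for 5 variables — and U appears only in Mona's list, so Mona = U.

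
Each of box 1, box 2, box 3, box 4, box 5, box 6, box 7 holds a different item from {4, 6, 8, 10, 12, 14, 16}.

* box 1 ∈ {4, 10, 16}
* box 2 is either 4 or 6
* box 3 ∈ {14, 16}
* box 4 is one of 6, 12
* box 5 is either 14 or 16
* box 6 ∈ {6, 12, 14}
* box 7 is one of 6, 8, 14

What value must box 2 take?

The 7 variables together cover exactly {4, 6, 8, 10, 12, 14, 16} — 7 values for 7 variables — and 8 appears only in box 7's list, so box 7 = 8.
The 6 still-open variables draw from only 6 values {4, 6, 10, 12, 14, 16}, so each is used; only box 1 can be 10, hence box 1 = 10.
Among the 5 still-open variables, 4 fits only box 2 (and all 5 values in {4, 6, 12, 14, 16} must be used), so box 2 = 4.

4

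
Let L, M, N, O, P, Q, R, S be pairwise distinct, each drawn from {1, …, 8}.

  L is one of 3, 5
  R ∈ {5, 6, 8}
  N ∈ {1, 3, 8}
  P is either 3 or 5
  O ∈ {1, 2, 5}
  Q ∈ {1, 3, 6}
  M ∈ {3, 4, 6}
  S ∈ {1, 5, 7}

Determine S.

Among the 8 variables, 2 fits only O (and all 8 values in {1, 2, 3, 4, 5, 6, 7, 8} must be used), so O = 2.
The 7 still-open variables together cover exactly {1, 3, 4, 5, 6, 7, 8} — 7 values for 7 variables — and 4 appears only in M's list, so M = 4.
Among the 6 still-open variables, 7 fits only S (and all 6 values in {1, 3, 5, 6, 7, 8} must be used), so S = 7.

7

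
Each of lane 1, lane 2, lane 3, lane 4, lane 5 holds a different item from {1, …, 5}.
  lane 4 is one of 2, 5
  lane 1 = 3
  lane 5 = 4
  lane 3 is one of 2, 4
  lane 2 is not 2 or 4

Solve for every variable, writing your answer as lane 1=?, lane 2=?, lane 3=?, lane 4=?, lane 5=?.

lane 1=3, lane 2=1, lane 3=2, lane 4=5, lane 5=4

lane 1 must be 3 (only option left). Strike 3 from lane 2.
lane 5's domain is down to {4}, so lane 5 = 4. So lane 3 can't be 4.
That leaves lane 3 = 2. Eliminate 2 elsewhere: lane 4.
That leaves lane 4 = 5. So lane 2 can't be 5.
lane 2 has just one choice, so lane 2 = 1.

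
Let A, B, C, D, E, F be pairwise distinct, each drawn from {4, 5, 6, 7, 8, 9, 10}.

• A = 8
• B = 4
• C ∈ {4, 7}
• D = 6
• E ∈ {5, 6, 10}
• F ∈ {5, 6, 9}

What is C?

A has just one choice, so A = 8.
B's domain is down to {4}, so B = 4. Remove 4 from C.
So C = 7.

7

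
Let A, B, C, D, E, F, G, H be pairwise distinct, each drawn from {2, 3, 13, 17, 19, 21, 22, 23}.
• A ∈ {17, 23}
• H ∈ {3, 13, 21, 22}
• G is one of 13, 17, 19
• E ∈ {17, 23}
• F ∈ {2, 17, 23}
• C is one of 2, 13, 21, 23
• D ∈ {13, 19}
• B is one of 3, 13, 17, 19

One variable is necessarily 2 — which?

F

The 8 variables draw from only 8 values {2, 3, 13, 17, 19, 21, 22, 23}, so each is used; only H can be 22, hence H = 22.
The 7 still-open variables draw from only 7 values {2, 3, 13, 17, 19, 21, 23}, so each is used; only B can be 3, hence B = 3.
The 6 still-open variables together cover exactly {2, 13, 17, 19, 21, 23} — 6 values for 6 variables — and 21 appears only in C's list, so C = 21.
The 5 still-open variables together cover exactly {2, 13, 17, 19, 23} — 5 values for 5 variables — and 2 appears only in F's list, so F = 2.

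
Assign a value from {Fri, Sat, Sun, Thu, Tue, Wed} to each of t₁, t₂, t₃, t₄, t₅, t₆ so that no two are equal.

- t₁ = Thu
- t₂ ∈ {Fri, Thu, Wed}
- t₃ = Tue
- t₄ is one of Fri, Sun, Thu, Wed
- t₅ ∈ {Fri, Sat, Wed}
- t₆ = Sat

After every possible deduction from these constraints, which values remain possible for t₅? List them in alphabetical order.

t₁'s domain is down to {Thu}, so t₁ = Thu. Strike Thu from t₂, t₄.
t₃ has just one choice, so t₃ = Tue.
That leaves t₆ = Sat. Strike Sat from t₅.
The 3 still-open variables together cover exactly {Fri, Sun, Wed} — 3 values for 3 variables — and Sun appears only in t₄'s list, so t₄ = Sun.
No further eliminations apply; t₅ can still be any of Fri, Wed.

Fri, Wed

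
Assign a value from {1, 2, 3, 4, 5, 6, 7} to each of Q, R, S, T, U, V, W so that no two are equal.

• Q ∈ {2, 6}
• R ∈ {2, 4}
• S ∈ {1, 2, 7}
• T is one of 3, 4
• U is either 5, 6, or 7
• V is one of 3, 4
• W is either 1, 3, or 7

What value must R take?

2

The 7 variables draw from only 7 values {1, 2, 3, 4, 5, 6, 7}, so each is used; only U can be 5, hence U = 5.
Among the 6 still-open variables, 6 fits only Q (and all 6 values in {1, 2, 3, 4, 6, 7} must be used), so Q = 6.
T and V share exactly the 2 values {3, 4}; by pigeonhole those values go to them, so strike 3, 4 from R, W.
So R = 2.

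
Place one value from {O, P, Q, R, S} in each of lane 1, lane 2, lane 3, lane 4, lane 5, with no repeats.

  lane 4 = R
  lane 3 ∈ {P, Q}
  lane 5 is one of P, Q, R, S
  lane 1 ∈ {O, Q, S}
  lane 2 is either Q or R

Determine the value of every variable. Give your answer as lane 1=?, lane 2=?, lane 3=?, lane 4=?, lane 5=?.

lane 1=O, lane 2=Q, lane 3=P, lane 4=R, lane 5=S

lane 4's domain is down to {R}, so lane 4 = R. Eliminate R elsewhere: lane 2, lane 5.
lane 2 must be Q (only option left). Remove Q from lane 1, lane 3, lane 5.
lane 3 has just one choice, so lane 3 = P. Strike P from lane 5.
That leaves lane 5 = S. Eliminate S elsewhere: lane 1.
lane 1's domain is down to {O}, so lane 1 = O.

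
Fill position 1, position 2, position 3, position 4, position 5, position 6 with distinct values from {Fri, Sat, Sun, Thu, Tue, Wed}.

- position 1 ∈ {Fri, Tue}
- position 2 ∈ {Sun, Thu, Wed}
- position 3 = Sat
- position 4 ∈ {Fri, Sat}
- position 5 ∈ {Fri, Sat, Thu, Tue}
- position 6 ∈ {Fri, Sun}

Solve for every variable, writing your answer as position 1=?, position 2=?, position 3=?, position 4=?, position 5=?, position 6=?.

position 1=Tue, position 2=Wed, position 3=Sat, position 4=Fri, position 5=Thu, position 6=Sun

position 3 must be Sat (only option left). So position 4, position 5 can't be Sat.
position 4's domain is down to {Fri}, so position 4 = Fri. Eliminate Fri elsewhere: position 1, position 5, position 6.
position 6 has just one choice, so position 6 = Sun. Eliminate Sun elsewhere: position 2.
position 1 has just one choice, so position 1 = Tue. Eliminate Tue elsewhere: position 5.
position 5 has just one choice, so position 5 = Thu. So position 2 can't be Thu.
position 2 has just one choice, so position 2 = Wed.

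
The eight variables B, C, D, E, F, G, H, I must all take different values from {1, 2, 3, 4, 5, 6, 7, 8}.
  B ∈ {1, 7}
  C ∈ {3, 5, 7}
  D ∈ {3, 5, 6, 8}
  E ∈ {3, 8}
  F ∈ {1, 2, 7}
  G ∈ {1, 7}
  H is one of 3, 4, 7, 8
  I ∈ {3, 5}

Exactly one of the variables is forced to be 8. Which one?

E

The 8 variables together cover exactly {1, 2, 3, 4, 5, 6, 7, 8} — 8 values for 8 variables — and 2 appears only in F's list, so F = 2.
Among the 7 still-open variables, 4 fits only H (and all 7 values in {1, 3, 4, 5, 6, 7, 8} must be used), so H = 4.
The 6 still-open variables draw from only 6 values {1, 3, 5, 6, 7, 8}, so each is used; only D can be 6, hence D = 6.
The 5 still-open variables draw from only 5 values {1, 3, 5, 7, 8}, so each is used; only E can be 8, hence E = 8.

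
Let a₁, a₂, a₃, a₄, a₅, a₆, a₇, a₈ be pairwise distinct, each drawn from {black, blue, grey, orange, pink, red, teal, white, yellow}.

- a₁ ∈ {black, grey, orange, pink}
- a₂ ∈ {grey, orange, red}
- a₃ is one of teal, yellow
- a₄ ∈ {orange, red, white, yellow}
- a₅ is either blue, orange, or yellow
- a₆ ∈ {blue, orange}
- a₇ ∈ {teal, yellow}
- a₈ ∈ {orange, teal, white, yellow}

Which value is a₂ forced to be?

grey

The 2 variables a₃ and a₇ are confined to {teal, yellow}, which locks those values in; drop them from a₄, a₅, a₈.
a₅ and a₆ between them cover only {blue, orange} — a naked pair. Remove those values from a₁, a₂, a₄, a₈.
a₈'s domain is down to {white}, so a₈ = white. Strike white from a₄.
a₄ must be red (only option left). Strike red from a₂.
So a₂ = grey.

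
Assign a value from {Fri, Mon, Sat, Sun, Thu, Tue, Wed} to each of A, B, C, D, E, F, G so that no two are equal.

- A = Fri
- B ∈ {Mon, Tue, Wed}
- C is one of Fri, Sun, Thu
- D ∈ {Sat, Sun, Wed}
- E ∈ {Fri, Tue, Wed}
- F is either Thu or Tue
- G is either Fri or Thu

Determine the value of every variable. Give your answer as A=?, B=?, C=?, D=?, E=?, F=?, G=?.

A has just one choice, so A = Fri. So C, E, G can't be Fri.
G must be Thu (only option left). Strike Thu from C, F.
C has just one choice, so C = Sun. Remove Sun from D.
F must be Tue (only option left). Eliminate Tue elsewhere: B, E.
That leaves E = Wed. Eliminate Wed elsewhere: B, D.
That leaves B = Mon.
That leaves D = Sat.

A=Fri, B=Mon, C=Sun, D=Sat, E=Wed, F=Tue, G=Thu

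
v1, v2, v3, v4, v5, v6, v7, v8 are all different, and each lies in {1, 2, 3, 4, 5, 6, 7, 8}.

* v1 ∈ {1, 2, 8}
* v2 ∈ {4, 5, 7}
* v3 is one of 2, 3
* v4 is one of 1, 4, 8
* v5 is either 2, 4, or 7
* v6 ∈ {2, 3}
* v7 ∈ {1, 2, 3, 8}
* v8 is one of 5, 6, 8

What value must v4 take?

Among the 8 variables, 6 fits only v8 (and all 8 values in {1, 2, 3, 4, 5, 6, 7, 8} must be used), so v8 = 6.
The 7 still-open variables together cover exactly {1, 2, 3, 4, 5, 7, 8} — 7 values for 7 variables — and 5 appears only in v2's list, so v2 = 5.
Among the 6 still-open variables, 7 fits only v5 (and all 6 values in {1, 2, 3, 4, 7, 8} must be used), so v5 = 7.
The 5 still-open variables draw from only 5 values {1, 2, 3, 4, 8}, so each is used; only v4 can be 4, hence v4 = 4.

4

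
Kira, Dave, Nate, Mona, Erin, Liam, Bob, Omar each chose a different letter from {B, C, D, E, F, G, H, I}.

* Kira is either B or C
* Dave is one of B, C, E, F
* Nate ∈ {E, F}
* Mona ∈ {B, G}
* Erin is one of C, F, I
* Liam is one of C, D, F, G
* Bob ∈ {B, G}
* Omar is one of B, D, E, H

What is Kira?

C

The 8 variables draw from only 8 values {B, C, D, E, F, G, H, I}, so each is used; only Omar can be H, hence Omar = H.
The 7 still-open variables draw from only 7 values {B, C, D, E, F, G, I}, so each is used; only Liam can be D, hence Liam = D.
The 6 still-open variables together cover exactly {B, C, E, F, G, I} — 6 values for 6 variables — and I appears only in Erin's list, so Erin = I.
The 2 variables Mona and Bob are confined to {B, G}, which locks those values in; drop them from Kira, Dave.
So Kira = C.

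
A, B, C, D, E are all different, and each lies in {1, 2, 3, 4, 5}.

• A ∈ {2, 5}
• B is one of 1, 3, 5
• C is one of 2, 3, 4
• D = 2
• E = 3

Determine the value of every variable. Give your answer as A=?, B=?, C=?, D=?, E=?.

D has just one choice, so D = 2. Eliminate 2 elsewhere: A, C.
E must be 3 (only option left). So B, C can't be 3.
A must be 5 (only option left). So B can't be 5.
B's domain is down to {1}, so B = 1.
C has just one choice, so C = 4.

A=5, B=1, C=4, D=2, E=3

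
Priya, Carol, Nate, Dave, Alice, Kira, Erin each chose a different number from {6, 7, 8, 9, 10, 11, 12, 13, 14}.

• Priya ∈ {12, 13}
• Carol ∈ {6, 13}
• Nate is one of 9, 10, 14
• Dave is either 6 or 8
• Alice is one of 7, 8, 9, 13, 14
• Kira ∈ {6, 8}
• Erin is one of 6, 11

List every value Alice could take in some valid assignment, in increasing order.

Dave and Kira share exactly the 2 values {6, 8}; by pigeonhole those values go to them, so strike 6, 8 from Carol, Alice, Erin.
Carol's domain is down to {13}, so Carol = 13. Remove 13 from Priya, Alice.
Erin has just one choice, so Erin = 11.
That leaves Priya = 12.
No further eliminations apply; Alice can still be any of 7, 9, 14.

7, 9, 14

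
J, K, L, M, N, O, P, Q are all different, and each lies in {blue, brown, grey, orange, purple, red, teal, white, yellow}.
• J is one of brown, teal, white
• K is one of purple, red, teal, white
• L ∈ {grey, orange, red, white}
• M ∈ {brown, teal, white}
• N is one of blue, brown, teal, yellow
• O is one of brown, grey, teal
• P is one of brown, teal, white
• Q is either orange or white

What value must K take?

purple

The 3 variables J, M, P are confined to {brown, teal, white}, which locks those values in; drop them from K, L, N, O, Q.
That leaves O = grey. Remove grey from L.
Q must be orange (only option left). So L can't be orange.
L's domain is down to {red}, so L = red. So K can't be red.
So K = purple.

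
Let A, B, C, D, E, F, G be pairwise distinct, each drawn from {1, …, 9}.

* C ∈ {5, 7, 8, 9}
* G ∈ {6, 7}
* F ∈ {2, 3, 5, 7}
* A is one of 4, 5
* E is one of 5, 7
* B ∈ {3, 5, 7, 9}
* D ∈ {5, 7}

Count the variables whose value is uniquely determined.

D and E between them cover only {5, 7} — a naked pair. Remove those values from A, B, C, F, G.
A has just one choice, so A = 4.
G must be 6 (only option left).
Determined: A=4, G=6. The other variables each still have more than one consistent value. That makes 2.

2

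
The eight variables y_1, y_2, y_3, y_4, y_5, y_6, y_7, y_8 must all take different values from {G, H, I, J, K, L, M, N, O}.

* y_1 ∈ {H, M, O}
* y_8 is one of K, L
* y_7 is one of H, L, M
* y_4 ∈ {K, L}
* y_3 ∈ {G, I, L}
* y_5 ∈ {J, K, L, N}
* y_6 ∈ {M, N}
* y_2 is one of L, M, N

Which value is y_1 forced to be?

O

The 2 variables y_4 and y_8 are confined to {K, L}, which locks those values in; drop them from y_2, y_3, y_5, y_7.
The 2 variables y_2 and y_6 are confined to {M, N}, which locks those values in; drop them from y_1, y_5, y_7.
That leaves y_5 = J.
y_7 has just one choice, so y_7 = H. So y_1 can't be H.
So y_1 = O.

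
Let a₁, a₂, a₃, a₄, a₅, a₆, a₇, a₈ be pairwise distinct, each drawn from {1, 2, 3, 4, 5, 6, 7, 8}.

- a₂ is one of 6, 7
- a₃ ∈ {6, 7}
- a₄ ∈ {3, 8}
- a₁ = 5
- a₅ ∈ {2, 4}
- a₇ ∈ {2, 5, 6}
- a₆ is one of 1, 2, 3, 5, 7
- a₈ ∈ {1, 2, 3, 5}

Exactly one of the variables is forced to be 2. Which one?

a₁ has just one choice, so a₁ = 5. Eliminate 5 elsewhere: a₆, a₇, a₈.
The 7 still-open variables together cover exactly {1, 2, 3, 4, 6, 7, 8} — 7 values for 7 variables — and 4 appears only in a₅'s list, so a₅ = 4.
The 6 still-open variables together cover exactly {1, 2, 3, 6, 7, 8} — 6 values for 6 variables — and 8 appears only in a₄'s list, so a₄ = 8.
a₂ and a₃ share exactly the 2 values {6, 7}; by pigeonhole those values go to them, so strike 6, 7 from a₆, a₇.

a₇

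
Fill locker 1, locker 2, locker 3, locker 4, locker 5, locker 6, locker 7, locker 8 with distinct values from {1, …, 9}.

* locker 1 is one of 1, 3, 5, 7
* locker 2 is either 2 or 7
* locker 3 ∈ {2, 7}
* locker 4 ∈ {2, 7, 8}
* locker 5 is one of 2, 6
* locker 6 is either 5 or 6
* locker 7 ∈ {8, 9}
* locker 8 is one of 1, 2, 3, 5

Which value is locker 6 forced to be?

The 8 variables together cover exactly {1, 2, 3, 5, 6, 7, 8, 9} — 8 values for 8 variables — and 9 appears only in locker 7's list, so locker 7 = 9.
The 7 still-open variables together cover exactly {1, 2, 3, 5, 6, 7, 8} — 7 values for 7 variables — and 8 appears only in locker 4's list, so locker 4 = 8.
locker 2 and locker 3 between them cover only {2, 7} — a naked pair. Remove those values from locker 1, locker 5, locker 8.
locker 5 has just one choice, so locker 5 = 6. Eliminate 6 elsewhere: locker 6.
So locker 6 = 5.

5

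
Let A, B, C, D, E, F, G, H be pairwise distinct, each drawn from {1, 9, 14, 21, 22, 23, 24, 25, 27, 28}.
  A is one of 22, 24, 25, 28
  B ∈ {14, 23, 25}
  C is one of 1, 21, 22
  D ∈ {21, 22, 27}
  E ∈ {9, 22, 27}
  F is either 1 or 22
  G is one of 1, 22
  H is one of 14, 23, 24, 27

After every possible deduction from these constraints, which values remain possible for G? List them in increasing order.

1, 22

F and G share exactly the 2 values {1, 22}; by pigeonhole those values go to them, so strike 1, 22 from A, C, D, E.
C's domain is down to {21}, so C = 21. Eliminate 21 elsewhere: D.
D's domain is down to {27}, so D = 27. Eliminate 27 elsewhere: E, H.
That leaves E = 9.
No further eliminations apply; G can still be any of 1, 22.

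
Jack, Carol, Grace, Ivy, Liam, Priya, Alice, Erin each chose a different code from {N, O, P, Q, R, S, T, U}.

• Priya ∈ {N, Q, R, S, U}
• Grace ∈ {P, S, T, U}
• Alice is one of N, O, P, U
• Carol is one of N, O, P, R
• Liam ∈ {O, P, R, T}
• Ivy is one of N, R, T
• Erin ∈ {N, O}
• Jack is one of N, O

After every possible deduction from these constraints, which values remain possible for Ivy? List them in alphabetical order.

The 8 variables draw from only 8 values {N, O, P, Q, R, S, T, U}, so each is used; only Priya can be Q, hence Priya = Q.
Among the 7 still-open variables, S fits only Grace (and all 7 values in {N, O, P, R, S, T, U} must be used), so Grace = S.
The 6 still-open variables draw from only 6 values {N, O, P, R, T, U}, so each is used; only Alice can be U, hence Alice = U.
The 2 variables Jack and Erin are confined to {N, O}, which locks those values in; drop them from Carol, Ivy, Liam.
No further eliminations apply; Ivy can still be any of R, T.

R, T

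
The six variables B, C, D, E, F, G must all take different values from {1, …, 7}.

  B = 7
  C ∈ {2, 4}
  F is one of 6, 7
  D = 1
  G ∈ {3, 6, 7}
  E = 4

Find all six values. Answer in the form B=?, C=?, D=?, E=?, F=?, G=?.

B=7, C=2, D=1, E=4, F=6, G=3

B has just one choice, so B = 7. So F, G can't be 7.
D must be 1 (only option left).
That leaves E = 4. Strike 4 from C.
That leaves F = 6. So G can't be 6.
That leaves G = 3.
C's domain is down to {2}, so C = 2.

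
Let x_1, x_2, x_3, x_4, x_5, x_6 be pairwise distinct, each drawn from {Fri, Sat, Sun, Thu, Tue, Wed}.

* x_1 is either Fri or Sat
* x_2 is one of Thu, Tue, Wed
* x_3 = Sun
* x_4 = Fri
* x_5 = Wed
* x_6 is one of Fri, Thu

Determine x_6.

Thu

x_3 must be Sun (only option left).
x_4 has just one choice, so x_4 = Fri. So x_1, x_6 can't be Fri.
So x_6 = Thu.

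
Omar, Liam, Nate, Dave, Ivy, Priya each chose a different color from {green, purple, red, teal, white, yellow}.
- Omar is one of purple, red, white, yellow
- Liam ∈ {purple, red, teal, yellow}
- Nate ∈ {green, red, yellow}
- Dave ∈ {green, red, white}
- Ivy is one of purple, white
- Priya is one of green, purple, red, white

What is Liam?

teal

The 6 variables draw from only 6 values {green, purple, red, teal, white, yellow}, so each is used; only Liam can be teal, hence Liam = teal.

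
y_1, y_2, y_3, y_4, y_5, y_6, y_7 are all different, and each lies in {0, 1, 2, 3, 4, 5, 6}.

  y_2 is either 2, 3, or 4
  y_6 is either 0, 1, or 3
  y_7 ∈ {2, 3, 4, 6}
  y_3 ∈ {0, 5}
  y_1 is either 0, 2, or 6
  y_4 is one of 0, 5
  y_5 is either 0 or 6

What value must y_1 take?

The 7 variables together cover exactly {0, 1, 2, 3, 4, 5, 6} — 7 values for 7 variables — and 1 appears only in y_6's list, so y_6 = 1.
The 2 variables y_3 and y_4 are confined to {0, 5}, which locks those values in; drop them from y_1, y_5.
y_5 must be 6 (only option left). Strike 6 from y_1, y_7.
So y_1 = 2.

2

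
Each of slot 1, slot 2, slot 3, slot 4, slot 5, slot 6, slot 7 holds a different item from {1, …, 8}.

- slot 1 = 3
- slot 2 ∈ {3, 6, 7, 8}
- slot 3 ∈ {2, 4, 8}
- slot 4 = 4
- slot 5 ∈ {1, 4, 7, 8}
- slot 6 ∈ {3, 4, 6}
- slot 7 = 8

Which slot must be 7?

slot 2

slot 1 has just one choice, so slot 1 = 3. Remove 3 from slot 2, slot 6.
That leaves slot 4 = 4. So slot 3, slot 5, slot 6 can't be 4.
slot 6 has just one choice, so slot 6 = 6. Remove 6 from slot 2.
That leaves slot 7 = 8. Remove 8 from slot 2, slot 3, slot 5.
So 7 goes to slot 2.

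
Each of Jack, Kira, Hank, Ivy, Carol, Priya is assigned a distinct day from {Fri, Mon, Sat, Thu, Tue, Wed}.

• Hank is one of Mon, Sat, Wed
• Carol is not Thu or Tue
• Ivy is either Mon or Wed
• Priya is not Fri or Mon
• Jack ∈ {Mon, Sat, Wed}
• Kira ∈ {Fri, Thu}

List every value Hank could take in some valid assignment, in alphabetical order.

Mon, Sat, Wed

Among the 6 variables, Tue fits only Priya (and all 6 values in {Fri, Mon, Sat, Thu, Tue, Wed} must be used), so Priya = Tue.
Among the 5 still-open variables, Thu fits only Kira (and all 5 values in {Fri, Mon, Sat, Thu, Wed} must be used), so Kira = Thu.
The 4 still-open variables together cover exactly {Fri, Mon, Sat, Wed} — 4 values for 4 variables — and Fri appears only in Carol's list, so Carol = Fri.
No further eliminations apply; Hank can still be any of Mon, Sat, Wed.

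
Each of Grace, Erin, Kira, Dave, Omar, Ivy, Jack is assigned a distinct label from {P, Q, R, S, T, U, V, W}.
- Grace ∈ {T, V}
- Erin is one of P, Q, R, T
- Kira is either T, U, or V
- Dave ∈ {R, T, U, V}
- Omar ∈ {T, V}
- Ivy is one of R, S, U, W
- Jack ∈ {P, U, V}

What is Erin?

The 2 variables Grace and Omar are confined to {T, V}, which locks those values in; drop them from Erin, Kira, Dave, Jack.
That leaves Kira = U. Eliminate U elsewhere: Dave, Ivy, Jack.
Dave's domain is down to {R}, so Dave = R. So Erin, Ivy can't be R.
Jack's domain is down to {P}, so Jack = P. So Erin can't be P.
So Erin = Q.

Q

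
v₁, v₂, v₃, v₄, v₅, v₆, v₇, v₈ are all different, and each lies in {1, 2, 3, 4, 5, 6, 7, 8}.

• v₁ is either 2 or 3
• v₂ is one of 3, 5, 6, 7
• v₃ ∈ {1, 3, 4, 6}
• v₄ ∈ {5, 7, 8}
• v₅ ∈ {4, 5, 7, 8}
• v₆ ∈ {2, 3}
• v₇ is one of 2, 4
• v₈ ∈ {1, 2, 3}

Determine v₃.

6

v₁ and v₆ between them cover only {2, 3} — a naked pair. Remove those values from v₂, v₃, v₇, v₈.
That leaves v₇ = 4. Remove 4 from v₃, v₅.
v₈ must be 1 (only option left). Strike 1 from v₃.
So v₃ = 6.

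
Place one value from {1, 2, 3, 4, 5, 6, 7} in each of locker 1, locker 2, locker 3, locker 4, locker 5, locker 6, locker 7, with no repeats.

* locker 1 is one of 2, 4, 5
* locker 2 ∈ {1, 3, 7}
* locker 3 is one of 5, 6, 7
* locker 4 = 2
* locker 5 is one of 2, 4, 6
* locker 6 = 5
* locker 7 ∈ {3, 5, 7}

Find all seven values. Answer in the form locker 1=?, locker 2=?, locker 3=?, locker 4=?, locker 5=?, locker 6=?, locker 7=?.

locker 4 must be 2 (only option left). Remove 2 from locker 1, locker 5.
locker 6 must be 5 (only option left). Eliminate 5 elsewhere: locker 1, locker 3, locker 7.
locker 1's domain is down to {4}, so locker 1 = 4. Strike 4 from locker 5.
locker 5's domain is down to {6}, so locker 5 = 6. Remove 6 from locker 3.
locker 3 has just one choice, so locker 3 = 7. Strike 7 from locker 2, locker 7.
locker 7 has just one choice, so locker 7 = 3. Eliminate 3 elsewhere: locker 2.
locker 2 has just one choice, so locker 2 = 1.

locker 1=4, locker 2=1, locker 3=7, locker 4=2, locker 5=6, locker 6=5, locker 7=3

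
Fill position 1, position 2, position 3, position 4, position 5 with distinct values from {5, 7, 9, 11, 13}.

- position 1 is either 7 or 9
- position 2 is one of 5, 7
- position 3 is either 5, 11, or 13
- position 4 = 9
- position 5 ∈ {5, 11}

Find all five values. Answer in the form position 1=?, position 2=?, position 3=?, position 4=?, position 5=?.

position 4 has just one choice, so position 4 = 9. Strike 9 from position 1.
position 1 has just one choice, so position 1 = 7. Eliminate 7 elsewhere: position 2.
That leaves position 2 = 5. So position 3, position 5 can't be 5.
position 5 has just one choice, so position 5 = 11. Remove 11 from position 3.
position 3 has just one choice, so position 3 = 13.

position 1=7, position 2=5, position 3=13, position 4=9, position 5=11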